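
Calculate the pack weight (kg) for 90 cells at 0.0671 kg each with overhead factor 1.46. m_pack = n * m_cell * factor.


m_pack = n * m_cell * overhead = 90 * 0.0671 * 1.46 = 8.817 kg

8.817 kg


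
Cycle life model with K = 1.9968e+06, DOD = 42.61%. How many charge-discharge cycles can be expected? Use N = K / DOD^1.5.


Step 1: DOD^1.5 = 42.61^1.5 = 278.14
Step 2: N = 1.9968e+06 / 278.14 = 7179 cycles

7179 cycles


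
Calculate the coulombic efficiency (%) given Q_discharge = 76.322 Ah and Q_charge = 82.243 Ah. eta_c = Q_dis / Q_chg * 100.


Coulombic efficiency = 76.322/82.243 * 100% = 92.80%

92.80%


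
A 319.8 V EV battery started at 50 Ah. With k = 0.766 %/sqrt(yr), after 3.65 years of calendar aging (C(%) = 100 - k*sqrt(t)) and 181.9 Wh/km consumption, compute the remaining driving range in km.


Step 1: capacity retention = 100 - 0.766 * sqrt(3.65) = 100 - 0.766 * 1.9105 = 98.537%
Step 2: C_now = 50 * 98.537/100 = 49.269 Ah
Step 3: E_pack = V * C_now = 319.8 * 49.269 = 15756 Wh
Step 4: range = E_pack / consumption = 15756 / 181.9 = 86.62 km

86.62 km


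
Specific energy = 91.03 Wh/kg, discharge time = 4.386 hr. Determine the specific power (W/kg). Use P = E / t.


P_specific = E / t = 91.03 / 4.386 = 20.75 W/kg

20.75 W/kg


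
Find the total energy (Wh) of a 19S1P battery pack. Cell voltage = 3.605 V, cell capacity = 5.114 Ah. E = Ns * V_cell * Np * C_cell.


V_pack = 19 * 3.605 = 68.495 V
C_pack = 1 * 5.114 = 5.114 Ah
E = V_pack * C_pack = 68.495 * 5.114 = 350.3 Wh

350.3 Wh


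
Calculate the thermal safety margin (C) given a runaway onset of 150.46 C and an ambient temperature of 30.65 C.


Safety margin = 150.46 C - 30.65 C = 119.81 C

119.81 C


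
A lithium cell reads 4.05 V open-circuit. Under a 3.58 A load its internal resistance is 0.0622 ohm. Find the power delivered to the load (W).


Step 1: V_terminal = OCV - I*R = 4.05 - 3.58 * 0.0622 = 3.8273 V
Step 2: P_out = V_terminal * I = 3.8273 * 3.58 = 13.70 W

13.70 W


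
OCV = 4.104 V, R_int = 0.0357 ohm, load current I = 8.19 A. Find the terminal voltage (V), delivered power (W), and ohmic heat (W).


Step 1: V_terminal = OCV - I*R = 4.104 - 8.19 * 0.0357 = 3.8116 V
Step 2: P_out = V_terminal * I = 3.8116 * 8.19 = 31.22 W
Step 3: Q = I^2 * R = 8.19^2 * 0.0357 = 2.395 W

V=3.8116 V, P=31.22 W, Q=2.395 W


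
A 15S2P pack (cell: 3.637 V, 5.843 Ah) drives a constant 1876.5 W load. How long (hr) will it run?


Step 1: E_pack = Ns * V_cell * Np * C_cell = 15 * 3.637 * 2 * 5.843 = 637.53 Wh
Step 2: t = E_pack / P = 637.53 / 1876.5 = 0.3397 hr

0.3397 hr


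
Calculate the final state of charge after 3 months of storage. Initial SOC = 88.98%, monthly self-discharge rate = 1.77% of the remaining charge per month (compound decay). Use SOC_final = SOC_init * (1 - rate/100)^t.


decay = (1 - 1.77/100)^3 = 0.94783
SOC_final = 88.98 * 0.94783 = 84.34%

84.34%


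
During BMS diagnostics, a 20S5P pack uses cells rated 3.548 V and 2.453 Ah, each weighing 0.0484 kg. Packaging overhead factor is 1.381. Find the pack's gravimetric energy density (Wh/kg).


Step 1: V_pack = 20 * 3.548 = 70.96 V
Step 2: C_pack = 5 * 2.453 = 12.265 Ah
Step 3: E_pack = V_pack * C_pack = 70.96 * 12.265 = 870.32 Wh
Step 4: m_pack = 20 * 5 * 0.0484 * 1.381 = 6.684 kg
Step 5: ED = E_pack / m_pack = 870.32 / 6.684 = 130.2 Wh/kg

130.2 Wh/kg


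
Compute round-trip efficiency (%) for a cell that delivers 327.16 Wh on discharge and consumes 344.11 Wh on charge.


Round-trip efficiency = 327.16/344.11 * 100% = 95.07%

95.07%


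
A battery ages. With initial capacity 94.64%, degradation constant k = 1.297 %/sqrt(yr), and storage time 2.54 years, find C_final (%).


sqrt(t) = sqrt(2.54) = 1.5937
C_final = 94.64 - 1.297 * 1.5937 = 92.57%

92.57%


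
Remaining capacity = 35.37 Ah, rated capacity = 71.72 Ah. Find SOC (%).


SOC = (remaining / total) * 100 = (35.37 / 71.72) * 100 = 49.32%

49.32%


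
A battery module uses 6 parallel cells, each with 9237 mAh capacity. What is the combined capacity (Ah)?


Convert: C_cell = 9237 mAh = 9.237 Ah
C_total = 6 * 9.237 = 55.422 Ah

55.422 Ah


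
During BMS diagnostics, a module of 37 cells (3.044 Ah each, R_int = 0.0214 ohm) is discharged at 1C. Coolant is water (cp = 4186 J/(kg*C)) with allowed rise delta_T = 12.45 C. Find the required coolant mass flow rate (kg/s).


Step 1: I = 1 * 3.044 = 3.044 A
Step 2: Q_cell = I^2 * R = 3.044^2 * 0.0214 = 0.19829 W
Step 3: Q_total = 37 * 0.19829 = 7.3367 W
Step 4: m_dot = Q_total / (cp * dT) = 7.3367 / (4186 * 12.45) = 1.408e-04 kg/s

1.408e-04 kg/s


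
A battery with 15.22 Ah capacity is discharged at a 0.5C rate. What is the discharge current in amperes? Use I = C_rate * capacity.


I = C_rate * capacity = 0.5 * 15.22 = 7.61 A

7.61 A


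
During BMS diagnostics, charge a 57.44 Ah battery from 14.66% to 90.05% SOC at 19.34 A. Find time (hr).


Step 1: dSOC = 90.05% - 14.66% = 75.39%
Step 2: delta_Ah = 57.44 * 75.39 / 100 = 43.304 Ah
Step 3: t = 43.304 / 19.34 = 2.239 hr

2.239 hr


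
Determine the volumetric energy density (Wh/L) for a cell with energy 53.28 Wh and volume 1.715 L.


Volumetric ED = 53.28 Wh / 1.715 L = 31.07 Wh/L

31.07 Wh/L


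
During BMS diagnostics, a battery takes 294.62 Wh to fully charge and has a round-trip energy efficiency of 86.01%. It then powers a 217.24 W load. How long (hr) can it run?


Step 1: E_discharge = eta/100 * E_charge = 86.01/100 * 294.62 = 253.4 Wh
Step 2: t = E_discharge / P = 253.4 / 217.24 = 1.166 hr

1.166 hr


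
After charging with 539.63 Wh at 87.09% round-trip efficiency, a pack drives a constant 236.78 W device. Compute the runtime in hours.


Step 1: E_discharge = eta/100 * E_charge = 87.09/100 * 539.63 = 469.96 Wh
Step 2: t = E_discharge / P = 469.96 / 236.78 = 1.985 hr

1.985 hr


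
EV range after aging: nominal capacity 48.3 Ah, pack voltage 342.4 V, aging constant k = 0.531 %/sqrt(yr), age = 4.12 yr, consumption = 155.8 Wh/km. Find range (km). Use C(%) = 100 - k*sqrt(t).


Step 1: capacity retention = 100 - 0.531 * sqrt(4.12) = 100 - 0.531 * 2.0298 = 98.922%
Step 2: C_now = 48.3 * 98.922/100 = 47.779 Ah
Step 3: E_pack = V * C_now = 342.4 * 47.779 = 16360 Wh
Step 4: range = E_pack / consumption = 16360 / 155.8 = 105.0 km

105.0 km


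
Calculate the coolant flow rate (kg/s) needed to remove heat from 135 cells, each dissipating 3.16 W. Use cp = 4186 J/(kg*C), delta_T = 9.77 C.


Q_total = 135 * 3.16 = 426.6 W
m_dot = Q_total / (cp * dT) = 426.6 / (4186 * 9.77) = 0.01043 kg/s

0.01043 kg/s


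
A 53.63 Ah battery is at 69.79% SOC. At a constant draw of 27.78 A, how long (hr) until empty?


Step 1: remaining = SOC/100 * C_total = 69.79/100 * 53.63 = 37.428 Ah
Step 2: t = remaining / I = 37.428 / 27.78 = 1.347 hr

1.347 hr


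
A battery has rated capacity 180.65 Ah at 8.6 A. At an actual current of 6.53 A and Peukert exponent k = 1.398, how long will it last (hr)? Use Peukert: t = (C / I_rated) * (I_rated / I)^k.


Step 1: t_rated = C / I_rated = 180.65 / 8.6 = 21.006 hr
Step 2: ratio = 8.6 / 6.53 = 1.317
Step 3: ratio^k = 1.317^1.398 = 1.4695
Step 4: t = t_rated * ratio^k = 21.006 * 1.4695 = 30.87 hr

30.87 hr


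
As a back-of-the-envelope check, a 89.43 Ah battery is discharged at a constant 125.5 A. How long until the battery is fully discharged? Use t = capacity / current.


t = capacity / current = 89.43 / 125.5 = 0.7126 hr

0.7126 hr


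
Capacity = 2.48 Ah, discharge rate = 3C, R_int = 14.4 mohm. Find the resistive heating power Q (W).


Convert: R = 14.4 mohm = 0.0144 ohm
Step 1: I = C_rate * capacity = 3 * 2.48 = 7.44 A
Step 2: Q = I^2 * R = 7.44^2 * 0.0144 = 55.354 * 0.0144 = 0.7971 W

0.7971 W


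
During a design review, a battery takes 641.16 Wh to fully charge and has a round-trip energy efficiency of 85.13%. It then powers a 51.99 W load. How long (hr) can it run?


Step 1: E_discharge = eta/100 * E_charge = 85.13/100 * 641.16 = 545.82 Wh
Step 2: t = E_discharge / P = 545.82 / 51.99 = 10.50 hr

10.50 hr


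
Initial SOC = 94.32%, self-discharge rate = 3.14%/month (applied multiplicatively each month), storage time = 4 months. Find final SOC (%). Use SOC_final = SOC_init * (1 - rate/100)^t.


decay = (1 - 3.14/100)^4 = 0.88019
SOC_final = 94.32 * 0.88019 = 83.02%

83.02%


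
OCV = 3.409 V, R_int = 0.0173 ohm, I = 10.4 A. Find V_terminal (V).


V = OCV - I*R = 3.409 - 10.4 * 0.0173 = 3.229 V

3.229 V


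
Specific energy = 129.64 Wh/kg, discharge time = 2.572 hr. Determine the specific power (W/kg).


Specific power = 129.64 Wh/kg / 2.572 hr = 50.40 W/kg

50.40 W/kg


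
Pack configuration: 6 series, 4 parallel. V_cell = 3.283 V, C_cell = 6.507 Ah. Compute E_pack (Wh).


E = Ns * Vcell * Np * Ccell = 6 * 3.283 * 4 * 6.507 = 512.7 Wh

512.7 Wh


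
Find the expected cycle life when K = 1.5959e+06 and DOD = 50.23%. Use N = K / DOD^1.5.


DOD^1.5 = 356
N = K / DOD^1.5 = 1.5959e+06 / 356 = 4483

4483 cycles


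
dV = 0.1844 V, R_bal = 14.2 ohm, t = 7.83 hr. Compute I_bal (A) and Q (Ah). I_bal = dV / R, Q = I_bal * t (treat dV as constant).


First, Ohm's law: I_bal = 0.1844 V / 14.2 ohm = 0.012986 A
Then Q = I * t = 0.012986 A * 7.83 hr = 0.1017 Ah

I=0.012986 A, Q=0.1017 Ah


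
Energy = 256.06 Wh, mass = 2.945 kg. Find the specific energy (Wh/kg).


ED = E / m = 256.06 / 2.945 = 86.95 Wh/kg

86.95 Wh/kg


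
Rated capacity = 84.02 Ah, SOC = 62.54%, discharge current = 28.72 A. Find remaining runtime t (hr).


Step 1: remaining = SOC/100 * C_total = 62.54/100 * 84.02 = 52.546 Ah
Step 2: t = remaining / I = 52.546 / 28.72 = 1.830 hr

1.830 hr


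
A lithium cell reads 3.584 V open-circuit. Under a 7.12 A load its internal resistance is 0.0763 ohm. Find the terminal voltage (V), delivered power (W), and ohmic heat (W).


Step 1: V_terminal = OCV - I*R = 3.584 - 7.12 * 0.0763 = 3.0407 V
Step 2: P_out = V_terminal * I = 3.0407 * 7.12 = 21.65 W
Step 3: Q = I^2 * R = 7.12^2 * 0.0763 = 3.868 W

V=3.0407 V, P=21.65 W, Q=3.868 W


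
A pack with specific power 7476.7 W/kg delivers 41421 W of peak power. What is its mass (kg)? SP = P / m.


m = P / SP = 41421 / 7476.7 = 5.540 kg

5.540 kg


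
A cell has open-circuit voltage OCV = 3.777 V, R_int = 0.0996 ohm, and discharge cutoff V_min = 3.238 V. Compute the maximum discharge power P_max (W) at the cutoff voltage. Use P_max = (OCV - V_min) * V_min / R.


P_max = (OCV - V_min) * V_min / R = (3.777 - 3.238) * 3.238 / 0.0996 = 0.539 * 3.238 / 0.0996 = 17.52 W

17.52 W


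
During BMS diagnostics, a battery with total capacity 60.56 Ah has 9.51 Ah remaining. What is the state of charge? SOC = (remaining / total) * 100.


SOC = (remaining / total) * 100 = (9.51 / 60.56) * 100 = 15.70%

15.70%


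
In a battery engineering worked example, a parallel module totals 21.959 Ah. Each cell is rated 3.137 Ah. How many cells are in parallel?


n = C_total / C_cell = 21.959 / 3.137 = 7

7


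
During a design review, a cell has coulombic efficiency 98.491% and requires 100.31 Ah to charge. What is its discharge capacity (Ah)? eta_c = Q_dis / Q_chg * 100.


Q_dis = eta/100 * Q_chg = 98.491/100 * 100.31 = 98.80 Ah

98.80 Ah


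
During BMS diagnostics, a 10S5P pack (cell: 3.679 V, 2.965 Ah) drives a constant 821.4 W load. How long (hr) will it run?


Step 1: E_pack = Ns * V_cell * Np * C_cell = 10 * 3.679 * 5 * 2.965 = 545.41 Wh
Step 2: t = E_pack / P = 545.41 / 821.4 = 0.6640 hr

0.6640 hr


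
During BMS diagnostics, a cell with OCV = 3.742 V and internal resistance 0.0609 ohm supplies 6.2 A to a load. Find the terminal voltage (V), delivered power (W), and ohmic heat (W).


Step 1: V_terminal = OCV - I*R = 3.742 - 6.2 * 0.0609 = 3.3644 V
Step 2: P_out = V_terminal * I = 3.3644 * 6.2 = 20.86 W
Step 3: Q = I^2 * R = 6.2^2 * 0.0609 = 2.341 W

V=3.3644 V, P=20.86 W, Q=2.341 W


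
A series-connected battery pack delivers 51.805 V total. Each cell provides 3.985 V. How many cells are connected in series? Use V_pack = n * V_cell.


n = V_pack / V_cell = 51.805 / 3.985 = 13

13


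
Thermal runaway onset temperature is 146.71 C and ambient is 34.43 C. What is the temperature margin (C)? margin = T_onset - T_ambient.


margin = T_onset - T_ambient = 146.71 - 34.43 = 112.28 C

112.28 C


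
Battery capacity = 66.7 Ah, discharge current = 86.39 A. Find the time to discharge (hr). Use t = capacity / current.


t = capacity / current = 66.7 / 86.39 = 0.7721 hr

0.7721 hr


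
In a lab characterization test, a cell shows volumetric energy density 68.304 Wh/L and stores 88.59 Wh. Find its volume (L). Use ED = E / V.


V = E / ED = 88.59 / 68.304 = 1.297 L

1.297 L


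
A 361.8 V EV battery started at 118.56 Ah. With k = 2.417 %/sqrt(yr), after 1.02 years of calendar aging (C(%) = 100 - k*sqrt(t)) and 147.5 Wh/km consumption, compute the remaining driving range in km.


Step 1: capacity retention = 100 - 2.417 * sqrt(1.02) = 100 - 2.417 * 1.01 = 97.559%
Step 2: C_now = 118.56 * 97.559/100 = 115.67 Ah
Step 3: E_pack = V * C_now = 361.8 * 115.67 = 41849 Wh
Step 4: range = E_pack / consumption = 41849 / 147.5 = 283.7 km

283.7 km


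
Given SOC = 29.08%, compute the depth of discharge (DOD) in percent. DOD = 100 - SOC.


DOD = 100 - SOC = 100 - 29.08 = 70.92%

70.92%


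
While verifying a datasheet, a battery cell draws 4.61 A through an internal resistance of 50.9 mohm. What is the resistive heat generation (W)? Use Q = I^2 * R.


Convert: R = 50.9 mohm = 0.0509 ohm
I^2 = 21.252
Q = 21.252 * 0.0509 = 1.082 W

1.082 W


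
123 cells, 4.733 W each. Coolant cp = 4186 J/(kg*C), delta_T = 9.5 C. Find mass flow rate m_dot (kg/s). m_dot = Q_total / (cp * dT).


Step 1: Total heat Q = 123 * 4.733 W = 582.16 W
Step 2: denom = cp * dT = 4186 * 9.5 = 39767
Step 3: m_dot = 582.16 / 39767 = 0.01464 kg/s

0.01464 kg/s


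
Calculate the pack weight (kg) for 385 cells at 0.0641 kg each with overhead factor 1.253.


m_pack = n * m_cell * overhead = 385 * 0.0641 * 1.253 = 30.92 kg

30.92 kg


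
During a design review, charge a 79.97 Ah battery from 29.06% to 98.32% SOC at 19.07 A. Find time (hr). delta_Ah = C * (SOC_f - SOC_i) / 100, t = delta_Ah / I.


Step 1: dSOC = 98.32% - 29.06% = 69.26%
Step 2: delta_Ah = 79.97 * 69.26 / 100 = 55.387 Ah
Step 3: t = 55.387 / 19.07 = 2.904 hr

2.904 hr


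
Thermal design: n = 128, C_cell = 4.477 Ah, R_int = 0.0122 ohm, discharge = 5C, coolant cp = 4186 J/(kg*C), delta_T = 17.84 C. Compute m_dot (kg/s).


Step 1: I = 5 * 4.477 = 22.385 A
Step 2: Q_cell = I^2 * R = 22.385^2 * 0.0122 = 6.1133 W
Step 3: Q_total = 128 * 6.1133 = 782.5 W
Step 4: m_dot = Q_total / (cp * dT) = 782.5 / (4186 * 17.84) = 0.01048 kg/s

0.01048 kg/s


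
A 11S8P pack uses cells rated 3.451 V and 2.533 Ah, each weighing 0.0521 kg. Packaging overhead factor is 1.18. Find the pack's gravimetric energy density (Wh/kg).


Step 1: V_pack = 11 * 3.451 = 37.961 V
Step 2: C_pack = 8 * 2.533 = 20.264 Ah
Step 3: E_pack = V_pack * C_pack = 37.961 * 20.264 = 769.24 Wh
Step 4: m_pack = 11 * 8 * 0.0521 * 1.18 = 5.4101 kg
Step 5: ED = E_pack / m_pack = 769.24 / 5.4101 = 142.2 Wh/kg

142.2 Wh/kg


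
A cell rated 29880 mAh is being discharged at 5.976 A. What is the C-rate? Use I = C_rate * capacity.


Convert: capacity = 29880 mAh = 29.88 Ah
C_rate = I / capacity = 5.976 / 29.88 = 0.2C

0.2C


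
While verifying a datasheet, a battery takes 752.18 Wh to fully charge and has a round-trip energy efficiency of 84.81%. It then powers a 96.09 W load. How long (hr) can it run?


Step 1: E_discharge = eta/100 * E_charge = 84.81/100 * 752.18 = 637.92 Wh
Step 2: t = E_discharge / P = 637.92 / 96.09 = 6.639 hr

6.639 hr


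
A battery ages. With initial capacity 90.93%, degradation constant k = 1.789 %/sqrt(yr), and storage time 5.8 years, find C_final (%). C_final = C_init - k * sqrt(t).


sqrt(t) = sqrt(5.8) = 2.4083
C_final = 90.93 - 1.789 * 2.4083 = 86.62%

86.62%


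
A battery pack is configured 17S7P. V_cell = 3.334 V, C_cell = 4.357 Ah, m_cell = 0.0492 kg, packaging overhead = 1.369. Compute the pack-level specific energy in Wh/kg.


Step 1: V_pack = 17 * 3.334 = 56.678 V
Step 2: C_pack = 7 * 4.357 = 30.499 Ah
Step 3: E_pack = V_pack * C_pack = 56.678 * 30.499 = 1728.6 Wh
Step 4: m_pack = 17 * 7 * 0.0492 * 1.369 = 8.0152 kg
Step 5: ED = E_pack / m_pack = 1728.6 / 8.0152 = 215.7 Wh/kg

215.7 Wh/kg


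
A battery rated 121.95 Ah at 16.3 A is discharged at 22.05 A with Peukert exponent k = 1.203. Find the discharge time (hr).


Step 1: t_rated = C / I_rated = 121.95 / 16.3 = 7.4816 hr
Step 2: ratio = 16.3 / 22.05 = 0.73923
Step 3: ratio^k = 0.73923^1.203 = 0.69525
Step 4: t = t_rated * ratio^k = 7.4816 * 0.69525 = 5.202 hr

5.202 hr


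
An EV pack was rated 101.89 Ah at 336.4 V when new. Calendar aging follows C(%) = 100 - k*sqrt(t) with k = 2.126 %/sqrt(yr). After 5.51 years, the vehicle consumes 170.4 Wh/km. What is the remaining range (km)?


Step 1: capacity retention = 100 - 2.126 * sqrt(5.51) = 100 - 2.126 * 2.3473 = 95.01%
Step 2: C_now = 101.89 * 95.01/100 = 96.806 Ah
Step 3: E_pack = V * C_now = 336.4 * 96.806 = 32566 Wh
Step 4: range = E_pack / consumption = 32566 / 170.4 = 191.1 km

191.1 km


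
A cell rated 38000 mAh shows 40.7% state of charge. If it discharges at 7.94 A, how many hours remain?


Convert: C_total = 38000 mAh = 38 Ah
Step 1: remaining = SOC/100 * C_total = 40.7/100 * 38 = 15.466 Ah
Step 2: t = remaining / I = 15.466 / 7.94 = 1.948 hr

1.948 hr


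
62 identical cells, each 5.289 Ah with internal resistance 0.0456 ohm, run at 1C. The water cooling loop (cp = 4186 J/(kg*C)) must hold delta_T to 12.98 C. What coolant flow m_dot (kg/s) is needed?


Step 1: I = 1 * 5.289 = 5.289 A
Step 2: Q_cell = I^2 * R = 5.289^2 * 0.0456 = 1.2756 W
Step 3: Q_total = 62 * 1.2756 = 79.087 W
Step 4: m_dot = Q_total / (cp * dT) = 79.087 / (4186 * 12.98) = 0.001456 kg/s

0.001456 kg/s


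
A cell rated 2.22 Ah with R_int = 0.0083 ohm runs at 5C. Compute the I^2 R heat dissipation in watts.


Step 1: I = C_rate * capacity = 5 * 2.22 = 11.1 A
Step 2: Q = I^2 * R = 11.1^2 * 0.0083 = 123.21 * 0.0083 = 1.023 W

1.023 W


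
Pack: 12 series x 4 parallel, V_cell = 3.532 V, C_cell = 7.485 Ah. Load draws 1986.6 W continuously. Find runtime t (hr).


Step 1: E_pack = Ns * V_cell * Np * C_cell = 12 * 3.532 * 4 * 7.485 = 1269 Wh
Step 2: t = E_pack / P = 1269 / 1986.6 = 0.6388 hr

0.6388 hr


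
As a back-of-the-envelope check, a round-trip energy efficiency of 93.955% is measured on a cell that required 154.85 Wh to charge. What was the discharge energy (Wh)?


E_dis = eta/100 * E_chg = 93.955/100 * 154.85 = 145.5 Wh

145.5 Wh


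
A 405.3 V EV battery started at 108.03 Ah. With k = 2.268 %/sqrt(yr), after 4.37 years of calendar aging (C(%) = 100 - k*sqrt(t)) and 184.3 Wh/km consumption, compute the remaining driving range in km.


Step 1: capacity retention = 100 - 2.268 * sqrt(4.37) = 100 - 2.268 * 2.0905 = 95.259%
Step 2: C_now = 108.03 * 95.259/100 = 102.91 Ah
Step 3: E_pack = V * C_now = 405.3 * 102.91 = 41709 Wh
Step 4: range = E_pack / consumption = 41709 / 184.3 = 226.3 km

226.3 km


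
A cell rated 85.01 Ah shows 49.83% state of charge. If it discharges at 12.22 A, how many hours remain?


Step 1: remaining = SOC/100 * C_total = 49.83/100 * 85.01 = 42.36 Ah
Step 2: t = remaining / I = 42.36 / 12.22 = 3.466 hr

3.466 hr


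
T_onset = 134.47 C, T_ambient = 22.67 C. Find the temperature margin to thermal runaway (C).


Safety margin = 134.47 C - 22.67 C = 111.8 C

111.8 C


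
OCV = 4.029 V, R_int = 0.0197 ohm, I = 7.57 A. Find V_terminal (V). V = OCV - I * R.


IR drop = 7.57 * 0.0197 = 0.14913 V
V = 4.029 - 0.14913 = 3.880 V

3.880 V


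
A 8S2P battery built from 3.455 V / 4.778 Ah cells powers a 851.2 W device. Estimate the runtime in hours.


Step 1: E_pack = Ns * V_cell * Np * C_cell = 8 * 3.455 * 2 * 4.778 = 264.13 Wh
Step 2: t = E_pack / P = 264.13 / 851.2 = 0.3103 hr

0.3103 hr


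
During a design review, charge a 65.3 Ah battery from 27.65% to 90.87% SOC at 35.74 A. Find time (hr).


Step 1: dSOC = 90.87% - 27.65% = 63.22%
Step 2: delta_Ah = 65.3 * 63.22 / 100 = 41.283 Ah
Step 3: t = 41.283 / 35.74 = 1.155 hr

1.155 hr


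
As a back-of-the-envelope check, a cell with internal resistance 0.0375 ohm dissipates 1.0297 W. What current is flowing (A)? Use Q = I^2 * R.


I = sqrt(Q / R) = sqrt(1.0297 / 0.0375) = sqrt(27.459) = 5.240 A

5.240 A


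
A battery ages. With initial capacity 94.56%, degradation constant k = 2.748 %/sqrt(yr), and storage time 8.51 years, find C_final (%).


sqrt(t) = sqrt(8.51) = 2.9172
C_final = 94.56 - 2.748 * 2.9172 = 86.54%

86.54%


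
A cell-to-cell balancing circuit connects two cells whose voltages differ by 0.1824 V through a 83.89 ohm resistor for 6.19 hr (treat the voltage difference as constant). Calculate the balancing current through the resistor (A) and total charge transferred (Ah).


I_bal = dV / R = 0.1824 / 83.89 = 0.0021743 A
Q = I_bal * t = 0.0021743 * 6.19 = 0.01346 Ah

I=0.0021743 A, Q=0.01346 Ah


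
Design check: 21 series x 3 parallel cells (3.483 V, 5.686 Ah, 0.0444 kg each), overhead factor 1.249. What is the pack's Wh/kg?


Step 1: V_pack = 21 * 3.483 = 73.143 V
Step 2: C_pack = 3 * 5.686 = 17.058 Ah
Step 3: E_pack = V_pack * C_pack = 73.143 * 17.058 = 1247.7 Wh
Step 4: m_pack = 21 * 3 * 0.0444 * 1.249 = 3.4937 kg
Step 5: ED = E_pack / m_pack = 1247.7 / 3.4937 = 357.1 Wh/kg

357.1 Wh/kg


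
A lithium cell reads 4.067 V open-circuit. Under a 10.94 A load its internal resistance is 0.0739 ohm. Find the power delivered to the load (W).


Step 1: V_terminal = OCV - I*R = 4.067 - 10.94 * 0.0739 = 3.2585 V
Step 2: P_out = V_terminal * I = 3.2585 * 10.94 = 35.65 W

35.65 W


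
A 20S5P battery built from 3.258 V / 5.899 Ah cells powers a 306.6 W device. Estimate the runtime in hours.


Step 1: E_pack = Ns * V_cell * Np * C_cell = 20 * 3.258 * 5 * 5.899 = 1921.9 Wh
Step 2: t = E_pack / P = 1921.9 / 306.6 = 6.268 hr

6.268 hr


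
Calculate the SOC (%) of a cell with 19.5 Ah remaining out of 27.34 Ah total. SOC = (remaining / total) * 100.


SOC% = 19.5 / 27.34 * 100 = 71.32%

71.32%


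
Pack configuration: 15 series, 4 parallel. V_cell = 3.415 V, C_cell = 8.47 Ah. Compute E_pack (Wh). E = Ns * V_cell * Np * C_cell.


E = Ns * Vcell * Np * Ccell = 15 * 3.415 * 4 * 8.47 = 1736 Wh

1736 Wh


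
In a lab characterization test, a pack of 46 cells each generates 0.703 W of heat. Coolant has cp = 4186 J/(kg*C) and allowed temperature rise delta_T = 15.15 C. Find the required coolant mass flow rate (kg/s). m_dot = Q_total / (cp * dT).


Step 1: Total heat Q = 46 * 0.703 W = 32.338 W
Step 2: denom = cp * dT = 4186 * 15.15 = 63418
Step 3: m_dot = 32.338 / 63418 = 5.099e-04 kg/s

5.099e-04 kg/s


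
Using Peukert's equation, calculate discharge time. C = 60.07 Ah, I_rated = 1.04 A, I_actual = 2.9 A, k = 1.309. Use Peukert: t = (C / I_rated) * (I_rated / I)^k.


t_rated = C / I_rated = 60.07 / 1.04 = 57.76 hr
(I_rated/I)^k = (0.35862)^1.309 = 0.26123
t = t_rated * (I_rated/I)^k = 57.76 * 0.26123 = 15.09 hr

15.09 hr


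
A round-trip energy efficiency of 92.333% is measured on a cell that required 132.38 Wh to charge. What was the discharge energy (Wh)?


E_dis = eta/100 * E_chg = 92.333/100 * 132.38 = 122.2 Wh

122.2 Wh


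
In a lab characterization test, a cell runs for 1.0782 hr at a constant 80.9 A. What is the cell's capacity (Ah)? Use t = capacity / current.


C = I * t = 80.9 * 1.0782 = 87.23 Ah

87.23 Ah


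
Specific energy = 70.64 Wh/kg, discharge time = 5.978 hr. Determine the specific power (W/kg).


P_specific = E / t = 70.64 / 5.978 = 11.82 W/kg

11.82 W/kg


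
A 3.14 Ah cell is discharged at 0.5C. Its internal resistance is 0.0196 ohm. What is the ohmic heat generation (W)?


Step 1: I = C_rate * capacity = 0.5 * 3.14 = 1.57 A
Step 2: Q = I^2 * R = 1.57^2 * 0.0196 = 2.4649 * 0.0196 = 0.04831 W

0.04831 W


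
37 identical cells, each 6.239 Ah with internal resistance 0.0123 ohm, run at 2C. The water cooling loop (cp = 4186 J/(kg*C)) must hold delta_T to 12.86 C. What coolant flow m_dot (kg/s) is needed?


Step 1: I = 2 * 6.239 = 12.478 A
Step 2: Q_cell = I^2 * R = 12.478^2 * 0.0123 = 1.9151 W
Step 3: Q_total = 37 * 1.9151 = 70.859 W
Step 4: m_dot = Q_total / (cp * dT) = 70.859 / (4186 * 12.86) = 0.001316 kg/s

0.001316 kg/s


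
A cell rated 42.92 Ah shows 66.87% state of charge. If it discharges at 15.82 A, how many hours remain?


Step 1: remaining = SOC/100 * C_total = 66.87/100 * 42.92 = 28.701 Ah
Step 2: t = remaining / I = 28.701 / 15.82 = 1.814 hr

1.814 hr


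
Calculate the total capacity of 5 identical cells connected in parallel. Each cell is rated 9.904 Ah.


C_total = 5 * 9.904 = 49.52 Ah

49.52 Ah


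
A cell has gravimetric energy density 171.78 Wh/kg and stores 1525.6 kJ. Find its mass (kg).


Convert: E = 1525.6 kJ = 423.78 Wh
m = E / ED = 423.78 / 171.78 = 2.467 kg

2.467 kg


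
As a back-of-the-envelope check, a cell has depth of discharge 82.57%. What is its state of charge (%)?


SOC = 100 - DOD = 100 - 82.57 = 17.43%

17.43%


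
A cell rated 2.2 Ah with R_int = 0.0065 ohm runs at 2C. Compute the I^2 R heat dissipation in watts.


Step 1: I = C_rate * capacity = 2 * 2.2 = 4.4 A
Step 2: Q = I^2 * R = 4.4^2 * 0.0065 = 19.36 * 0.0065 = 0.1258 W

0.1258 W


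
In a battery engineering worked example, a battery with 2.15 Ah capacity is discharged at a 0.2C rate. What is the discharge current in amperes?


At 0.2C: I = 0.2 * 2.15 Ah = 0.43 A

0.43 A


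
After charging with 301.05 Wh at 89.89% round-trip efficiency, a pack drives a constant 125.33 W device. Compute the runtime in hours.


Step 1: E_discharge = eta/100 * E_charge = 89.89/100 * 301.05 = 270.61 Wh
Step 2: t = E_discharge / P = 270.61 / 125.33 = 2.159 hr

2.159 hr


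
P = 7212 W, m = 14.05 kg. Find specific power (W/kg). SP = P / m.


SP = P / m = 7212 / 14.05 = 513.3 W/kg

513.3 W/kg


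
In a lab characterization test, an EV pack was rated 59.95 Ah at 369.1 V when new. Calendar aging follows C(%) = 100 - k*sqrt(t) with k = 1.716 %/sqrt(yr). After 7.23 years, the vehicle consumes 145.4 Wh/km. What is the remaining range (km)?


Step 1: capacity retention = 100 - 1.716 * sqrt(7.23) = 100 - 1.716 * 2.6889 = 95.386%
Step 2: C_now = 59.95 * 95.386/100 = 57.184 Ah
Step 3: E_pack = V * C_now = 369.1 * 57.184 = 21107 Wh
Step 4: range = E_pack / consumption = 21107 / 145.4 = 145.2 km

145.2 km


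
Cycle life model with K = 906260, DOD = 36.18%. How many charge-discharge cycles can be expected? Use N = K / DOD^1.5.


DOD^1.5 = 217.62
N = K / DOD^1.5 = 906260 / 217.62 = 4164

4164 cycles


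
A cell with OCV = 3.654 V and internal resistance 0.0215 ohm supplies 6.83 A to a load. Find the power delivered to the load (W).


Step 1: V_terminal = OCV - I*R = 3.654 - 6.83 * 0.0215 = 3.5072 V
Step 2: P_out = V_terminal * I = 3.5072 * 6.83 = 23.95 W

23.95 W


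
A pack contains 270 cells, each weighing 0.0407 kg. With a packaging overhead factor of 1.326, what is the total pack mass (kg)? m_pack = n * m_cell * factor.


Cell mass sum = 270 * 0.0407 = 10.989 kg
With overhead 1.326: m_pack = 10.989 * 1.326 = 14.57 kg

14.57 kg


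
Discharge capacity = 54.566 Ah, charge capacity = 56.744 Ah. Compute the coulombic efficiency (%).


eta_c = Q_dis / Q_chg * 100 = 54.566 / 56.744 * 100 = 96.16%

96.16%


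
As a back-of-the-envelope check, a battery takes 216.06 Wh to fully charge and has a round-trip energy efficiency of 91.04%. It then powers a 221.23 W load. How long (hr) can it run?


Step 1: E_discharge = eta/100 * E_charge = 91.04/100 * 216.06 = 196.7 Wh
Step 2: t = E_discharge / P = 196.7 / 221.23 = 0.8891 hr

0.8891 hr


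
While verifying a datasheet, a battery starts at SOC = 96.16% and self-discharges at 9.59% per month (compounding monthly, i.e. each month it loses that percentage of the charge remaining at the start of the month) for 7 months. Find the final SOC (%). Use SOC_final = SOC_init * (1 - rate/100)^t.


Monthly retention factor = 1 - 9.59/100 = 0.9041
Over 7 months: factor^7 = 0.49376
SOC_final = 96.16 * 0.49376 = 47.48%

47.48%


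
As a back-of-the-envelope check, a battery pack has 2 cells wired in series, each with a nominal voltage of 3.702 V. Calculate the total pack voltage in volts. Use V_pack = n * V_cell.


V_pack = n * V_cell = 2 * 3.702 = 7.404 V

7.404 V


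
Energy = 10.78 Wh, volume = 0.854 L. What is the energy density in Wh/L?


Volumetric ED = 10.78 Wh / 0.854 L = 12.62 Wh/L

12.62 Wh/L


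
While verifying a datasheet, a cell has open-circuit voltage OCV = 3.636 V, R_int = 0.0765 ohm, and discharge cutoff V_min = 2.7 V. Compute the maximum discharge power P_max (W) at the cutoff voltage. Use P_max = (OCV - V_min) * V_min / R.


P_max = (OCV - V_min) * V_min / R = (3.636 - 2.7) * 2.7 / 0.0765 = 0.936 * 2.7 / 0.0765 = 33.04 W

33.04 W


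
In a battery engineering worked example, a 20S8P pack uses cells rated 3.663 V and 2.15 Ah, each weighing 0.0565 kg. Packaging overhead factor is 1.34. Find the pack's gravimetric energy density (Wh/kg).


Step 1: V_pack = 20 * 3.663 = 73.26 V
Step 2: C_pack = 8 * 2.15 = 17.2 Ah
Step 3: E_pack = V_pack * C_pack = 73.26 * 17.2 = 1260.1 Wh
Step 4: m_pack = 20 * 8 * 0.0565 * 1.34 = 12.114 kg
Step 5: ED = E_pack / m_pack = 1260.1 / 12.114 = 104.0 Wh/kg

104.0 Wh/kg


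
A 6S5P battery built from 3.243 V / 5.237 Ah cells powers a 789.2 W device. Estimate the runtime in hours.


Step 1: E_pack = Ns * V_cell * Np * C_cell = 6 * 3.243 * 5 * 5.237 = 509.51 Wh
Step 2: t = E_pack / P = 509.51 / 789.2 = 0.6456 hr

0.6456 hr


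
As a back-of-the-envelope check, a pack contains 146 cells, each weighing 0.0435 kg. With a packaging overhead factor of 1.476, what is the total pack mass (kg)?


Cell mass sum = 146 * 0.0435 = 6.351 kg
With overhead 1.476: m_pack = 6.351 * 1.476 = 9.374 kg

9.374 kg


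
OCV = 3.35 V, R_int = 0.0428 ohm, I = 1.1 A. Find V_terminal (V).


IR drop = 1.1 * 0.0428 = 0.04708 V
V = 3.35 - 0.04708 = 3.303 V

3.303 V


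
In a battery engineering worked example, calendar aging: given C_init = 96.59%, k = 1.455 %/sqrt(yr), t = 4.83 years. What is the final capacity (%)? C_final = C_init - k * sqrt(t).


Step 1: sqrt(4.83 yr) = 2.1977
Step 2: drop = 1.455 * 2.1977 = 3.1977
Step 3: C_final = 96.59 - 3.1977 = 93.39%

93.39%


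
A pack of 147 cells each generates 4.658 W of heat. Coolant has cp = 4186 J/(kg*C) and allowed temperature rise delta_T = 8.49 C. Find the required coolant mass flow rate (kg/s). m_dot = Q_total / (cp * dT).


Q_total = 147 * 4.658 = 684.73 W
m_dot = Q_total / (cp * dT) = 684.73 / (4186 * 8.49) = 0.01927 kg/s

0.01927 kg/s


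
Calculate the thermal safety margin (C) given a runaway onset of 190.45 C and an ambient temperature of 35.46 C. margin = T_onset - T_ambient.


Safety margin = 190.45 C - 35.46 C = 154.99 C

154.99 C


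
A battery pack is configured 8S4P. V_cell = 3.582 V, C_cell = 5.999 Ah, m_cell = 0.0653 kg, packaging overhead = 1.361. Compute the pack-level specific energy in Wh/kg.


Step 1: V_pack = 8 * 3.582 = 28.656 V
Step 2: C_pack = 4 * 5.999 = 23.996 Ah
Step 3: E_pack = V_pack * C_pack = 28.656 * 23.996 = 687.63 Wh
Step 4: m_pack = 8 * 4 * 0.0653 * 1.361 = 2.8439 kg
Step 5: ED = E_pack / m_pack = 687.63 / 2.8439 = 241.8 Wh/kg

241.8 Wh/kg


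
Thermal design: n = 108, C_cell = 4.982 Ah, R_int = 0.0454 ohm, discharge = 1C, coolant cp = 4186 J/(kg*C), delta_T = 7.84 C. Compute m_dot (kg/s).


Step 1: I = 1 * 4.982 = 4.982 A
Step 2: Q_cell = I^2 * R = 4.982^2 * 0.0454 = 1.1268 W
Step 3: Q_total = 108 * 1.1268 = 121.69 W
Step 4: m_dot = Q_total / (cp * dT) = 121.69 / (4186 * 7.84) = 0.003708 kg/s

0.003708 kg/s


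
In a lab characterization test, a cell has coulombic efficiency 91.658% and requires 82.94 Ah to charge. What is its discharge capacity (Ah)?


Q_dis = eta/100 * Q_chg = 91.658/100 * 82.94 = 76.02 Ah

76.02 Ah


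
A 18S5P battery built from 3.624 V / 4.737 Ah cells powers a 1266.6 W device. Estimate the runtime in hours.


Step 1: E_pack = Ns * V_cell * Np * C_cell = 18 * 3.624 * 5 * 4.737 = 1545 Wh
Step 2: t = E_pack / P = 1545 / 1266.6 = 1.220 hr

1.220 hr


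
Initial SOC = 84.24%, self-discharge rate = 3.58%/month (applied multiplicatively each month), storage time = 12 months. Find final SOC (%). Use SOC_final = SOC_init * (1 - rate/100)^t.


decay = (1 - 3.58/100)^12 = 0.64566
SOC_final = 84.24 * 0.64566 = 54.39%

54.39%


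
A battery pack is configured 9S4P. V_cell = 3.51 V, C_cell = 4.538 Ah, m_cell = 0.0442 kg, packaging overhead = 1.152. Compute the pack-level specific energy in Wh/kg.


Step 1: V_pack = 9 * 3.51 = 31.59 V
Step 2: C_pack = 4 * 4.538 = 18.152 Ah
Step 3: E_pack = V_pack * C_pack = 31.59 * 18.152 = 573.42 Wh
Step 4: m_pack = 9 * 4 * 0.0442 * 1.152 = 1.8331 kg
Step 5: ED = E_pack / m_pack = 573.42 / 1.8331 = 312.8 Wh/kg

312.8 Wh/kg


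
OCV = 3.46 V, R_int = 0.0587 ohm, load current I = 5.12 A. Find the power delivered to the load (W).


Step 1: V_terminal = OCV - I*R = 3.46 - 5.12 * 0.0587 = 3.1595 V
Step 2: P_out = V_terminal * I = 3.1595 * 5.12 = 16.18 W

16.18 W


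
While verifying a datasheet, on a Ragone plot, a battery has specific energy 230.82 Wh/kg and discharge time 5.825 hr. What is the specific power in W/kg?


Specific power = 230.82 Wh/kg / 5.825 hr = 39.63 W/kg

39.63 W/kg


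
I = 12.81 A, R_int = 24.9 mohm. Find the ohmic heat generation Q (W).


Convert: R = 24.9 mohm = 0.0249 ohm
Q = I^2 * R = 12.81^2 * 0.0249 = 4.086 W

4.086 W


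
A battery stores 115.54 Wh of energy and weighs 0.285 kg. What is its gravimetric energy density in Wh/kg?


Specific energy = 115.54 Wh / 0.285 kg = 405.4 Wh/kg

405.4 Wh/kg


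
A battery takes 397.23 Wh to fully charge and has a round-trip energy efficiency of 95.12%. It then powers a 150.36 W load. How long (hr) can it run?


Step 1: E_discharge = eta/100 * E_charge = 95.12/100 * 397.23 = 377.85 Wh
Step 2: t = E_discharge / P = 377.85 / 150.36 = 2.513 hr

2.513 hr


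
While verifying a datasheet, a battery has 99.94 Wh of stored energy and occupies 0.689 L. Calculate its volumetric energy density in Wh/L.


Volumetric ED = 99.94 Wh / 0.689 L = 145.1 Wh/L

145.1 Wh/L


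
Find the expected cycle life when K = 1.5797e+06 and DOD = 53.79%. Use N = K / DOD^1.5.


Step 1: DOD^1.5 = 53.79^1.5 = 394.5
Step 2: N = 1.5797e+06 / 394.5 = 4004 cycles

4004 cycles


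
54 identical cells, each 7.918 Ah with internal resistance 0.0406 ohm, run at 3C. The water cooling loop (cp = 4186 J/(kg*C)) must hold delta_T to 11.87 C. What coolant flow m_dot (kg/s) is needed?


Step 1: I = 3 * 7.918 = 23.754 A
Step 2: Q_cell = I^2 * R = 23.754^2 * 0.0406 = 22.909 W
Step 3: Q_total = 54 * 22.909 = 1237.1 W
Step 4: m_dot = Q_total / (cp * dT) = 1237.1 / (4186 * 11.87) = 0.02490 kg/s

0.02490 kg/s


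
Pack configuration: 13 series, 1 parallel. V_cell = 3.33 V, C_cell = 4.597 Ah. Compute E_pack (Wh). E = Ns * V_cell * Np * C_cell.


V_pack = 13 * 3.33 = 43.29 V
C_pack = 1 * 4.597 = 4.597 Ah
E = V_pack * C_pack = 43.29 * 4.597 = 199.0 Wh

199.0 Wh


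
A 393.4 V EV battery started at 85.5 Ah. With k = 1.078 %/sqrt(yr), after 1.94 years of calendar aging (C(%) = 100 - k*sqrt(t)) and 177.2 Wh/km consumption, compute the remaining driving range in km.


Step 1: capacity retention = 100 - 1.078 * sqrt(1.94) = 100 - 1.078 * 1.3928 = 98.499%
Step 2: C_now = 85.5 * 98.499/100 = 84.217 Ah
Step 3: E_pack = V * C_now = 393.4 * 84.217 = 33131 Wh
Step 4: range = E_pack / consumption = 33131 / 177.2 = 187.0 km

187.0 km


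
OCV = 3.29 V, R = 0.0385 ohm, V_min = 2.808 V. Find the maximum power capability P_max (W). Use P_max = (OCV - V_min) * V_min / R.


P_max = (OCV - V_min) * V_min / R = (3.29 - 2.808) * 2.808 / 0.0385 = 0.482 * 2.808 / 0.0385 = 35.15 W

35.15 W


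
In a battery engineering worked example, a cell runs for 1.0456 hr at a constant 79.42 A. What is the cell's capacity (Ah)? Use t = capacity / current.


C = I * t = 79.42 * 1.0456 = 83.04 Ah

83.04 Ah


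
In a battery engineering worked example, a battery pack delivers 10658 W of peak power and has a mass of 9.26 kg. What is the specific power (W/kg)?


Specific power = 10658 W / 9.26 kg = 1151 W/kg

1151 W/kg


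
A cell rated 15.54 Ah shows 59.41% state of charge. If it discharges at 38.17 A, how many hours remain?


Step 1: remaining = SOC/100 * C_total = 59.41/100 * 15.54 = 9.2323 Ah
Step 2: t = remaining / I = 9.2323 / 38.17 = 0.2419 hr

0.2419 hr


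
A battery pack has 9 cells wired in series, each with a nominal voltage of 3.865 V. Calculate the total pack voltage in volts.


Series voltages add: 9 * 3.865 V = 34.785 V

34.785 V


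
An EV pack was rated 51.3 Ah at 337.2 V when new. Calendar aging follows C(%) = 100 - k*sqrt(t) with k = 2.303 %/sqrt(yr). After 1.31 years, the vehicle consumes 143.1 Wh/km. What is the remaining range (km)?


Step 1: capacity retention = 100 - 2.303 * sqrt(1.31) = 100 - 2.303 * 1.1446 = 97.364%
Step 2: C_now = 51.3 * 97.364/100 = 49.948 Ah
Step 3: E_pack = V * C_now = 337.2 * 49.948 = 16842 Wh
Step 4: range = E_pack / consumption = 16842 / 143.1 = 117.7 km

117.7 km


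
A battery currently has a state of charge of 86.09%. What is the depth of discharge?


DOD = 100 - SOC = 100 - 86.09 = 13.91%

13.91%


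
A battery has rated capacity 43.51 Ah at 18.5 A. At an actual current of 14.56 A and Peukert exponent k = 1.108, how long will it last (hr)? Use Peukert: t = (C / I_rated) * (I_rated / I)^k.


t_rated = C / I_rated = 43.51 / 18.5 = 2.3519 hr
(I_rated/I)^k = (1.2706)^1.108 = 1.3039
t = t_rated * (I_rated/I)^k = 2.3519 * 1.3039 = 3.067 hr

3.067 hr


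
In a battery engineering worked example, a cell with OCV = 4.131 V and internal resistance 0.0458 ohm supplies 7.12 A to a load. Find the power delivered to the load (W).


Step 1: V_terminal = OCV - I*R = 4.131 - 7.12 * 0.0458 = 3.8049 V
Step 2: P_out = V_terminal * I = 3.8049 * 7.12 = 27.09 W

27.09 W


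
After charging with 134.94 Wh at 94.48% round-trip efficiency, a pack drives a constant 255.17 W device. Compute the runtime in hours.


Step 1: E_discharge = eta/100 * E_charge = 94.48/100 * 134.94 = 127.49 Wh
Step 2: t = E_discharge / P = 127.49 / 255.17 = 0.4996 hr

0.4996 hr


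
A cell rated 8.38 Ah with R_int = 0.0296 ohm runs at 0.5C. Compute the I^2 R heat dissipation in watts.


Step 1: I = C_rate * capacity = 0.5 * 8.38 = 4.19 A
Step 2: Q = I^2 * R = 4.19^2 * 0.0296 = 17.556 * 0.0296 = 0.5197 W

0.5197 W


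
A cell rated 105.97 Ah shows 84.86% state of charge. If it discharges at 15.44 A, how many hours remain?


Step 1: remaining = SOC/100 * C_total = 84.86/100 * 105.97 = 89.926 Ah
Step 2: t = remaining / I = 89.926 / 15.44 = 5.824 hr

5.824 hr


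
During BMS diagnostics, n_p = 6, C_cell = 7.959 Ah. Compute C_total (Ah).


C_total = 6 * 7.959 = 47.754 Ah

47.754 Ah


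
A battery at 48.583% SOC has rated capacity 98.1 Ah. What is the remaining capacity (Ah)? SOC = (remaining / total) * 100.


remaining = SOC / 100 * total = 48.583 / 100 * 98.1 = 47.66 Ah

47.66 Ah


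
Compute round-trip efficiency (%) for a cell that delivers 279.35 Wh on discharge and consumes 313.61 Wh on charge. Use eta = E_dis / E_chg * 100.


Round-trip efficiency = 279.35/313.61 * 100% = 89.08%

89.08%


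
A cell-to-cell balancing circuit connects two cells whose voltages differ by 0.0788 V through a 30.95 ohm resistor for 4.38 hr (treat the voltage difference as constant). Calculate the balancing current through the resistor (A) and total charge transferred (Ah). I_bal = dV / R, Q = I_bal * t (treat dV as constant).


I_bal = dV / R = 0.0788 / 30.95 = 0.002546 A
Q = I_bal * t = 0.002546 * 4.38 = 0.01115 Ah

I=0.002546 A, Q=0.01115 Ah
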